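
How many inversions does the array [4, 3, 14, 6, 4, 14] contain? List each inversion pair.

Finding inversions in [4, 3, 14, 6, 4, 14]:

(0, 1): arr[0]=4 > arr[1]=3
(2, 3): arr[2]=14 > arr[3]=6
(2, 4): arr[2]=14 > arr[4]=4
(3, 4): arr[3]=6 > arr[4]=4

Total inversions: 4

The array has 4 inversion(s): (0,1), (2,3), (2,4), (3,4). Each pair (i,j) satisfies i < j and arr[i] > arr[j].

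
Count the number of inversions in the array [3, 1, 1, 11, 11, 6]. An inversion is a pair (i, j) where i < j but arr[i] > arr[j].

Finding inversions in [3, 1, 1, 11, 11, 6]:

(0, 1): arr[0]=3 > arr[1]=1
(0, 2): arr[0]=3 > arr[2]=1
(3, 5): arr[3]=11 > arr[5]=6
(4, 5): arr[4]=11 > arr[5]=6

Total inversions: 4

The array has 4 inversion(s): (0,1), (0,2), (3,5), (4,5). Each pair (i,j) satisfies i < j and arr[i] > arr[j].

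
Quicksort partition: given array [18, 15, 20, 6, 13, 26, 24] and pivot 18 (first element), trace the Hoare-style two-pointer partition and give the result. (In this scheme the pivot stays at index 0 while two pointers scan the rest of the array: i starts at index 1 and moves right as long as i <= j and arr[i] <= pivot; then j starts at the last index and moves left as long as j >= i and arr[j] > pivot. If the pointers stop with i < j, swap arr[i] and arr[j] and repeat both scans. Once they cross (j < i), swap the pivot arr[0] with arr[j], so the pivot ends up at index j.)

Hoare-style two-pointer partition with pivot = 18:

Initial array: [18, 15, 20, 6, 13, 26, 24]

Pointers start at i = 1, j = 6.
i stops at index 2 (arr[2]=20 > 18), j stops at index 4 (arr[4]=13 <= 18): swap arr[2] and arr[4], array becomes [18, 15, 13, 6, 20, 26, 24]
i ends at 4, j ends at 3: the pointers have crossed (j < i), so scanning stops.

Swap pivot arr[0] with arr[3] to place pivot at position 3: [6, 15, 13, 18, 20, 26, 24]
Pivot position: 3

After partitioning with pivot 18, the array becomes [6, 15, 13, 18, 20, 26, 24]. The pivot is placed at index 3. All elements to the left of the pivot are <= 18, and all elements to the right are > 18.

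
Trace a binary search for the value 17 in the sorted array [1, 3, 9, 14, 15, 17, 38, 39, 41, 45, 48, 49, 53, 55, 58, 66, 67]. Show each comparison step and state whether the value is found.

Binary search for 17 in [1, 3, 9, 14, 15, 17, 38, 39, 41, 45, 48, 49, 53, 55, 58, 66, 67]:

lo=0, hi=16, mid=8, arr[mid]=41 -> 41 > 17, search left half
lo=0, hi=7, mid=3, arr[mid]=14 -> 14 < 17, search right half
lo=4, hi=7, mid=5, arr[mid]=17 -> Found target at index 5!

Binary search finds 17 at index 5 after 3 comparisons. The search repeatedly halves the search space by comparing with the middle element.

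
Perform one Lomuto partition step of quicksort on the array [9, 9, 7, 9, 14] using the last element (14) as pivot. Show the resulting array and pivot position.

Lomuto partition with pivot = 14:

Initial array: [9, 9, 7, 9, 14]

arr[0]=9 <= 14: swap with position 0, array becomes [9, 9, 7, 9, 14]
arr[1]=9 <= 14: swap with position 1, array becomes [9, 9, 7, 9, 14]
arr[2]=7 <= 14: swap with position 2, array becomes [9, 9, 7, 9, 14]
arr[3]=9 <= 14: swap with position 3, array becomes [9, 9, 7, 9, 14]

Place pivot at position 4: [9, 9, 7, 9, 14]
Pivot position: 4

After partitioning with pivot 14, the array becomes [9, 9, 7, 9, 14]. The pivot is placed at index 4. All elements to the left of the pivot are <= 14, and all elements to the right are > 14.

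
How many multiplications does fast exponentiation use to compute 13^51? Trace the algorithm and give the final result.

Computing 13^51 by squaring (build up from 13^1; each line after the first costs one multiplication):

13^1 = 13
13^2 = (13^1)^2 = 13^2 = 169
13^3 = 13 * 13^2 = 13 * 169 = 2197
13^6 = (13^3)^2 = 2197^2 = 4826809
13^12 = (13^6)^2 = 4826809^2 = 23298085122481
13^24 = (13^12)^2 = 23298085122481^2 = 542800770374370512771595361
13^25 = 13 * 13^24 = 13 * 542800770374370512771595361 = 7056410014866816666030739693
13^50 = (13^25)^2 = 7056410014866816666030739693^2 = 49792922297912707801714181535533618316401192004725734249
13^51 = 13 * 13^50 = 13 * 49792922297912707801714181535533618316401192004725734249 = 647307989872865201422284359961937038113215496061434545237

Result: 647307989872865201422284359961937038113215496061434545237
Multiplications needed: 8 (8 lines after 13^1)

13^51 = 647307989872865201422284359961937038113215496061434545237. Using exponentiation by squaring, this requires 8 multiplications. The key idea: if the exponent is even, square the half-power; if odd, multiply by the base once.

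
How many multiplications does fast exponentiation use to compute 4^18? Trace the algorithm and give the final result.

Computing 4^18 by squaring (build up from 4^1; each line after the first costs one multiplication):

4^1 = 4
4^2 = (4^1)^2 = 4^2 = 16
4^4 = (4^2)^2 = 16^2 = 256
4^8 = (4^4)^2 = 256^2 = 65536
4^9 = 4 * 4^8 = 4 * 65536 = 262144
4^18 = (4^9)^2 = 262144^2 = 68719476736

Result: 68719476736
Multiplications needed: 5 (5 lines after 4^1)

4^18 = 68719476736. Using exponentiation by squaring, this requires 5 multiplications. The key idea: if the exponent is even, square the half-power; if odd, multiply by the base once.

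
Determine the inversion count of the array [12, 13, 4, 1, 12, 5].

Finding inversions in [12, 13, 4, 1, 12, 5]:

(0, 2): arr[0]=12 > arr[2]=4
(0, 3): arr[0]=12 > arr[3]=1
(0, 5): arr[0]=12 > arr[5]=5
(1, 2): arr[1]=13 > arr[2]=4
(1, 3): arr[1]=13 > arr[3]=1
(1, 4): arr[1]=13 > arr[4]=12
(1, 5): arr[1]=13 > arr[5]=5
(2, 3): arr[2]=4 > arr[3]=1
(4, 5): arr[4]=12 > arr[5]=5

Total inversions: 9

The array has 9 inversion(s): (0,2), (0,3), (0,5), (1,2), (1,3), (1,4), (1,5), (2,3), (4,5). Each pair (i,j) satisfies i < j and arr[i] > arr[j].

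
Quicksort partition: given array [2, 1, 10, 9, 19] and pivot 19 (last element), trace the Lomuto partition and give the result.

Lomuto partition with pivot = 19:

Initial array: [2, 1, 10, 9, 19]

arr[0]=2 <= 19: swap with position 0, array becomes [2, 1, 10, 9, 19]
arr[1]=1 <= 19: swap with position 1, array becomes [2, 1, 10, 9, 19]
arr[2]=10 <= 19: swap with position 2, array becomes [2, 1, 10, 9, 19]
arr[3]=9 <= 19: swap with position 3, array becomes [2, 1, 10, 9, 19]

Place pivot at position 4: [2, 1, 10, 9, 19]
Pivot position: 4

After partitioning with pivot 19, the array becomes [2, 1, 10, 9, 19]. The pivot is placed at index 4. All elements to the left of the pivot are <= 19, and all elements to the right are > 19.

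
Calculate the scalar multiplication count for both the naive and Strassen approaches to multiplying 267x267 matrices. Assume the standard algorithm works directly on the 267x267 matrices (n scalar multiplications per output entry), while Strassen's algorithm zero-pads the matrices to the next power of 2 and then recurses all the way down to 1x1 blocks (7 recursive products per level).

Matrix multiplication for 267x267 matrices:

Strassen's algorithm requires power-of-2 dimensions. Pad 267x267 to 512x512 (next power of 2).

Standard algorithm: 267^3 = 19034163 multiplications
Strassen's algorithm: 7^(log2(512)) = 7^9 = 40353607 multiplications
Difference: 19034163 - 40353607 = -21319444 (Strassen uses MORE here due to padding overhead — for small or just-over-power-of-2 n, padding can outweigh the per-level savings)

Standard: 19034163 multiplications (267^3). Strassen: 40353607 multiplications (7^9, after padding to 512x512). Strassen reduces 8 recursive multiplications to 7 at each level.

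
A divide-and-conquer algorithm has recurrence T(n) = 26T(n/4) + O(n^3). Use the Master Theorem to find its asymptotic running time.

Master Theorem for T(n) = 26T(n/4) + O(n^3):

a = 26, b = 4, c = 3
log_b(a) = log_4(26) = 2.3502

Case 3: c = 3 > log_4(26) = 2.3502
T(n) = O(n^3) = O(n^3)

For T(n) = 26T(n/4) + O(n^3): log_4(26) = 2.3502. This is Case 3 of the Master Theorem (c > log_b(a), work dominated by root), giving O(n^3).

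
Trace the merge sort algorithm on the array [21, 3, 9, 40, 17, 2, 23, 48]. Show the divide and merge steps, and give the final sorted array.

Merge sort trace:

Split: [21, 3, 9, 40, 17, 2, 23, 48] -> [21, 3, 9, 40] and [17, 2, 23, 48]
  Split: [21, 3, 9, 40] -> [21, 3] and [9, 40]
    Split: [21, 3] -> [21] and [3]
    Merge: [21] + [3] -> [3, 21]
    Split: [9, 40] -> [9] and [40]
    Merge: [9] + [40] -> [9, 40]
  Merge: [3, 21] + [9, 40] -> [3, 9, 21, 40]
  Split: [17, 2, 23, 48] -> [17, 2] and [23, 48]
    Split: [17, 2] -> [17] and [2]
    Merge: [17] + [2] -> [2, 17]
    Split: [23, 48] -> [23] and [48]
    Merge: [23] + [48] -> [23, 48]
  Merge: [2, 17] + [23, 48] -> [2, 17, 23, 48]
Merge: [3, 9, 21, 40] + [2, 17, 23, 48] -> [2, 3, 9, 17, 21, 23, 40, 48]

Final sorted array: [2, 3, 9, 17, 21, 23, 40, 48]

The merge sort proceeds by recursively splitting the array and merging sorted halves.
After all merges, the sorted array is [2, 3, 9, 17, 21, 23, 40, 48].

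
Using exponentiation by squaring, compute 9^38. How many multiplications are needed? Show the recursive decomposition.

Computing 9^38 by squaring (build up from 9^1; each line after the first costs one multiplication):

9^1 = 9
9^2 = (9^1)^2 = 9^2 = 81
9^4 = (9^2)^2 = 81^2 = 6561
9^8 = (9^4)^2 = 6561^2 = 43046721
9^9 = 9 * 9^8 = 9 * 43046721 = 387420489
9^18 = (9^9)^2 = 387420489^2 = 150094635296999121
9^19 = 9 * 9^18 = 9 * 150094635296999121 = 1350851717672992089
9^38 = (9^19)^2 = 1350851717672992089^2 = 1824800363140073127359051977856583921

Result: 1824800363140073127359051977856583921
Multiplications needed: 7 (7 lines after 9^1)

9^38 = 1824800363140073127359051977856583921. Using exponentiation by squaring, this requires 7 multiplications. The key idea: if the exponent is even, square the half-power; if odd, multiply by the base once.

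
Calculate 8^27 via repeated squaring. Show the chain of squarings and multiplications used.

Computing 8^27 by squaring (build up from 8^1; each line after the first costs one multiplication):

8^1 = 8
8^2 = (8^1)^2 = 8^2 = 64
8^3 = 8 * 8^2 = 8 * 64 = 512
8^6 = (8^3)^2 = 512^2 = 262144
8^12 = (8^6)^2 = 262144^2 = 68719476736
8^13 = 8 * 8^12 = 8 * 68719476736 = 549755813888
8^26 = (8^13)^2 = 549755813888^2 = 302231454903657293676544
8^27 = 8 * 8^26 = 8 * 302231454903657293676544 = 2417851639229258349412352

Result: 2417851639229258349412352
Multiplications needed: 7 (7 lines after 8^1)

8^27 = 2417851639229258349412352. Using exponentiation by squaring, this requires 7 multiplications. The key idea: if the exponent is even, square the half-power; if odd, multiply by the base once.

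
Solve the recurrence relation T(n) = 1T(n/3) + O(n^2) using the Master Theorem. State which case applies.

Master Theorem for T(n) = 1T(n/3) + O(n^2):

a = 1, b = 3, c = 2
log_b(a) = log_3(1) = 0.0000

Case 3: c = 2 > log_3(1) = 0.0000
T(n) = O(n^2) = O(n^2)

For T(n) = 1T(n/3) + O(n^2): log_3(1) = 0.0000. This is Case 3 of the Master Theorem (c > log_b(a), work dominated by root), giving O(n^2).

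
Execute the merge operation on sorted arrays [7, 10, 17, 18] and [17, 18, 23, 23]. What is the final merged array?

Merging process:

Compare 7 vs 17: take 7 from left. Merged: [7]
Compare 10 vs 17: take 10 from left. Merged: [7, 10]
Compare 17 vs 17: take 17 from left. Merged: [7, 10, 17]
Compare 18 vs 17: take 17 from right. Merged: [7, 10, 17, 17]
Compare 18 vs 18: take 18 from left. Merged: [7, 10, 17, 17, 18]
Append remaining from right: [18, 23, 23]. Merged: [7, 10, 17, 17, 18, 18, 23, 23]

Final merged array: [7, 10, 17, 17, 18, 18, 23, 23]
Total comparisons: 5

The merged array is [7, 10, 17, 17, 18, 18, 23, 23], requiring 5 comparisons. The merge step runs in O(n) time where n is the total number of elements.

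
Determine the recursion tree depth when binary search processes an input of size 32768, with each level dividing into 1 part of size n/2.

For divide and conquer with division factor 2:

Problem sizes at each level:
Level 0: 32768
Level 1: 16384
Level 2: 8192
Level 3: 4096
Level 4: 2048
Level 5: 1024
Level 6: 512
Level 7: 256
Level 8: 128
Level 9: 64
Level 10: 32
Level 11: 16
Level 12: 8
Level 13: 4
Level 14: 2
Level 15: 1

The root is level 0 and the size-1 base case is level 15 (the tree spans levels 0 through 15, i.e. 16 levels counting the root), so the depth is the number of divisions: log_2(32768) = 15

The recursion tree depth is log_2(32768) = 15. At each level, the problem size is divided by 2, so it takes 15 divisions to reduce to a base case of size 1. The algorithm makes 1 recursive call at each level.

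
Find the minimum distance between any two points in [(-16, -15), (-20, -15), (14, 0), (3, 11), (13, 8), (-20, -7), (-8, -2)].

Computing all pairwise distances among 7 points:

d((-16, -15), (-20, -15)) = 4.0 <-- minimum
d((-16, -15), (14, 0)) = 33.541
d((-16, -15), (3, 11)) = 32.2025
d((-16, -15), (13, 8)) = 37.0135
d((-16, -15), (-20, -7)) = 8.9443
d((-16, -15), (-8, -2)) = 15.2643
d((-20, -15), (14, 0)) = 37.1618
d((-20, -15), (3, 11)) = 34.7131
d((-20, -15), (13, 8)) = 40.2244
d((-20, -15), (-20, -7)) = 8.0
d((-20, -15), (-8, -2)) = 17.6918
d((14, 0), (3, 11)) = 15.5563
d((14, 0), (13, 8)) = 8.0623
d((14, 0), (-20, -7)) = 34.7131
d((14, 0), (-8, -2)) = 22.0907
d((3, 11), (13, 8)) = 10.4403
d((3, 11), (-20, -7)) = 29.2062
d((3, 11), (-8, -2)) = 17.0294
d((13, 8), (-20, -7)) = 36.2491
d((13, 8), (-8, -2)) = 23.2594
d((-20, -7), (-8, -2)) = 13.0

Closest pair: (-16, -15) and (-20, -15) with distance 4.0

The closest pair is (-16, -15) and (-20, -15) with Euclidean distance 4.0. For 7 points, brute-force pairwise comparison is shown above. For large n, the divide-and-conquer algorithm (sort by x, recurse on halves, check the dividing strip) achieves O(n log n).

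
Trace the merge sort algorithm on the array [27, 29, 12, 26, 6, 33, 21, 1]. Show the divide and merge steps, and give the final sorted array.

Merge sort trace:

Split: [27, 29, 12, 26, 6, 33, 21, 1] -> [27, 29, 12, 26] and [6, 33, 21, 1]
  Split: [27, 29, 12, 26] -> [27, 29] and [12, 26]
    Split: [27, 29] -> [27] and [29]
    Merge: [27] + [29] -> [27, 29]
    Split: [12, 26] -> [12] and [26]
    Merge: [12] + [26] -> [12, 26]
  Merge: [27, 29] + [12, 26] -> [12, 26, 27, 29]
  Split: [6, 33, 21, 1] -> [6, 33] and [21, 1]
    Split: [6, 33] -> [6] and [33]
    Merge: [6] + [33] -> [6, 33]
    Split: [21, 1] -> [21] and [1]
    Merge: [21] + [1] -> [1, 21]
  Merge: [6, 33] + [1, 21] -> [1, 6, 21, 33]
Merge: [12, 26, 27, 29] + [1, 6, 21, 33] -> [1, 6, 12, 21, 26, 27, 29, 33]

Final sorted array: [1, 6, 12, 21, 26, 27, 29, 33]

The merge sort proceeds by recursively splitting the array and merging sorted halves.
After all merges, the sorted array is [1, 6, 12, 21, 26, 27, 29, 33].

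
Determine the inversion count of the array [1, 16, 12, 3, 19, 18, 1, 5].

Finding inversions in [1, 16, 12, 3, 19, 18, 1, 5]:

(1, 2): arr[1]=16 > arr[2]=12
(1, 3): arr[1]=16 > arr[3]=3
(1, 6): arr[1]=16 > arr[6]=1
(1, 7): arr[1]=16 > arr[7]=5
(2, 3): arr[2]=12 > arr[3]=3
(2, 6): arr[2]=12 > arr[6]=1
(2, 7): arr[2]=12 > arr[7]=5
(3, 6): arr[3]=3 > arr[6]=1
(4, 5): arr[4]=19 > arr[5]=18
(4, 6): arr[4]=19 > arr[6]=1
(4, 7): arr[4]=19 > arr[7]=5
(5, 6): arr[5]=18 > arr[6]=1
(5, 7): arr[5]=18 > arr[7]=5

Total inversions: 13

The array has 13 inversion(s): (1,2), (1,3), (1,6), (1,7), (2,3), (2,6), (2,7), (3,6), (4,5), (4,6), (4,7), (5,6), (5,7). Each pair (i,j) satisfies i < j and arr[i] > arr[j].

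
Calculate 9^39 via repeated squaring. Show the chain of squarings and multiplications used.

Computing 9^39 by squaring (build up from 9^1; each line after the first costs one multiplication):

9^1 = 9
9^2 = (9^1)^2 = 9^2 = 81
9^4 = (9^2)^2 = 81^2 = 6561
9^8 = (9^4)^2 = 6561^2 = 43046721
9^9 = 9 * 9^8 = 9 * 43046721 = 387420489
9^18 = (9^9)^2 = 387420489^2 = 150094635296999121
9^19 = 9 * 9^18 = 9 * 150094635296999121 = 1350851717672992089
9^38 = (9^19)^2 = 1350851717672992089^2 = 1824800363140073127359051977856583921
9^39 = 9 * 9^38 = 9 * 1824800363140073127359051977856583921 = 16423203268260658146231467800709255289

Result: 16423203268260658146231467800709255289
Multiplications needed: 8 (8 lines after 9^1)

9^39 = 16423203268260658146231467800709255289. Using exponentiation by squaring, this requires 8 multiplications. The key idea: if the exponent is even, square the half-power; if odd, multiply by the base once.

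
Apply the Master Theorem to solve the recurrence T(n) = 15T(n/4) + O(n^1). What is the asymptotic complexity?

Master Theorem for T(n) = 15T(n/4) + O(n^1):

a = 15, b = 4, c = 1
log_b(a) = log_4(15) = 1.9534

Case 1: c = 1 < log_4(15) = 1.9534
T(n) = O(n^(log_4 15))

For T(n) = 15T(n/4) + O(n^1): log_4(15) = 1.9534. This is Case 1 of the Master Theorem (c < log_b(a), work dominated by leaves), giving O(n^(log_4 15)).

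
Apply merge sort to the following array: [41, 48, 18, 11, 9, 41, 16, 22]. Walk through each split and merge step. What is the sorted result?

Merge sort trace:

Split: [41, 48, 18, 11, 9, 41, 16, 22] -> [41, 48, 18, 11] and [9, 41, 16, 22]
  Split: [41, 48, 18, 11] -> [41, 48] and [18, 11]
    Split: [41, 48] -> [41] and [48]
    Merge: [41] + [48] -> [41, 48]
    Split: [18, 11] -> [18] and [11]
    Merge: [18] + [11] -> [11, 18]
  Merge: [41, 48] + [11, 18] -> [11, 18, 41, 48]
  Split: [9, 41, 16, 22] -> [9, 41] and [16, 22]
    Split: [9, 41] -> [9] and [41]
    Merge: [9] + [41] -> [9, 41]
    Split: [16, 22] -> [16] and [22]
    Merge: [16] + [22] -> [16, 22]
  Merge: [9, 41] + [16, 22] -> [9, 16, 22, 41]
Merge: [11, 18, 41, 48] + [9, 16, 22, 41] -> [9, 11, 16, 18, 22, 41, 41, 48]

Final sorted array: [9, 11, 16, 18, 22, 41, 41, 48]

The merge sort proceeds by recursively splitting the array and merging sorted halves.
After all merges, the sorted array is [9, 11, 16, 18, 22, 41, 41, 48].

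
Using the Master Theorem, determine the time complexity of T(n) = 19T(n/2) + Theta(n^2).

Master Theorem for T(n) = 19T(n/2) + O(n^2):

a = 19, b = 2, c = 2
log_b(a) = log_2(19) = 4.2479

Case 1: c = 2 < log_2(19) = 4.2479
T(n) = O(n^(log_2 19))

For T(n) = 19T(n/2) + O(n^2): log_2(19) = 4.2479. This is Case 1 of the Master Theorem (c < log_b(a), work dominated by leaves), giving O(n^(log_2 19)).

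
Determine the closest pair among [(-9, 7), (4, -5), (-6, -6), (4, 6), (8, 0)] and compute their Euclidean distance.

Computing all pairwise distances among 5 points:

d((-9, 7), (4, -5)) = 17.6918
d((-9, 7), (-6, -6)) = 13.3417
d((-9, 7), (4, 6)) = 13.0384
d((-9, 7), (8, 0)) = 18.3848
d((4, -5), (-6, -6)) = 10.0499
d((4, -5), (4, 6)) = 11.0
d((4, -5), (8, 0)) = 6.4031 <-- minimum
d((-6, -6), (4, 6)) = 15.6205
d((-6, -6), (8, 0)) = 15.2315
d((4, 6), (8, 0)) = 7.2111

Closest pair: (4, -5) and (8, 0) with distance 6.4031

The closest pair is (4, -5) and (8, 0) with Euclidean distance 6.4031. For 5 points, brute-force pairwise comparison is shown above. For large n, the divide-and-conquer algorithm (sort by x, recurse on halves, check the dividing strip) achieves O(n log n).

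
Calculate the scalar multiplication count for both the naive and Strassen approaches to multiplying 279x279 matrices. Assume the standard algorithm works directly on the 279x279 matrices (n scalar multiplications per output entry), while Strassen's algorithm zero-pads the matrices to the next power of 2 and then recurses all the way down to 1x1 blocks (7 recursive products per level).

Matrix multiplication for 279x279 matrices:

Strassen's algorithm requires power-of-2 dimensions. Pad 279x279 to 512x512 (next power of 2).

Standard algorithm: 279^3 = 21717639 multiplications
Strassen's algorithm: 7^(log2(512)) = 7^9 = 40353607 multiplications
Difference: 21717639 - 40353607 = -18635968 (Strassen uses MORE here due to padding overhead — for small or just-over-power-of-2 n, padding can outweigh the per-level savings)

Standard: 21717639 multiplications (279^3). Strassen: 40353607 multiplications (7^9, after padding to 512x512). Strassen reduces 8 recursive multiplications to 7 at each level.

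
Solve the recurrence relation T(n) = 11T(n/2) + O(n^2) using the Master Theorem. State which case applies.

Master Theorem for T(n) = 11T(n/2) + O(n^2):

a = 11, b = 2, c = 2
log_b(a) = log_2(11) = 3.4594

Case 1: c = 2 < log_2(11) = 3.4594
T(n) = O(n^(log_2 11))

For T(n) = 11T(n/2) + O(n^2): log_2(11) = 3.4594. This is Case 1 of the Master Theorem (c < log_b(a), work dominated by leaves), giving O(n^(log_2 11)).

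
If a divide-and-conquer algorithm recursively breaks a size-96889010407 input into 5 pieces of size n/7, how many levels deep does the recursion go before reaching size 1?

For divide and conquer with division factor 7:

Problem sizes at each level:
Level 0: 96889010407
Level 1: 13841287201
Level 2: 1977326743
Level 3: 282475249
Level 4: 40353607
Level 5: 5764801
Level 6: 823543
Level 7: 117649
Level 8: 16807
Level 9: 2401
Level 10: 343
Level 11: 49
Level 12: 7
Level 13: 1

The root is level 0 and the size-1 base case is level 13 (the tree spans levels 0 through 13, i.e. 14 levels counting the root), so the depth is the number of divisions: log_7(96889010407) = 13

The recursion tree depth is log_7(96889010407) = 13. At each level, the problem size is divided by 7, so it takes 13 divisions to reduce to a base case of size 1. The algorithm makes 5 recursive calls at each level.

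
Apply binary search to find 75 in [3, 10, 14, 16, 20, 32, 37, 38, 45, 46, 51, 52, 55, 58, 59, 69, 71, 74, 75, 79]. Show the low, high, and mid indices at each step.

Binary search for 75 in [3, 10, 14, 16, 20, 32, 37, 38, 45, 46, 51, 52, 55, 58, 59, 69, 71, 74, 75, 79]:

lo=0, hi=19, mid=9, arr[mid]=46 -> 46 < 75, search right half
lo=10, hi=19, mid=14, arr[mid]=59 -> 59 < 75, search right half
lo=15, hi=19, mid=17, arr[mid]=74 -> 74 < 75, search right half
lo=18, hi=19, mid=18, arr[mid]=75 -> Found target at index 18!

Binary search finds 75 at index 18 after 4 comparisons. The search repeatedly halves the search space by comparing with the middle element.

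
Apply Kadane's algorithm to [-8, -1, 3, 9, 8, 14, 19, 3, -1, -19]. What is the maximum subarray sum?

Using Kadane's algorithm on [-8, -1, 3, 9, 8, 14, 19, 3, -1, -19]:

Scanning through the array:
Position 1 (value -1): max_ending_here = -1, max_so_far = -1
Position 2 (value 3): max_ending_here = 3, max_so_far = 3
Position 3 (value 9): max_ending_here = 12, max_so_far = 12
Position 4 (value 8): max_ending_here = 20, max_so_far = 20
Position 5 (value 14): max_ending_here = 34, max_so_far = 34
Position 6 (value 19): max_ending_here = 53, max_so_far = 53
Position 7 (value 3): max_ending_here = 56, max_so_far = 56
Position 8 (value -1): max_ending_here = 55, max_so_far = 56
Position 9 (value -19): max_ending_here = 36, max_so_far = 56

Maximum subarray: [3, 9, 8, 14, 19, 3]
Maximum sum: 56

The maximum subarray is [3, 9, 8, 14, 19, 3] with sum 56. This subarray runs from index 2 to index 7.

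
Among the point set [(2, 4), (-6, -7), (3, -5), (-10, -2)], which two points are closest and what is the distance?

Computing all pairwise distances among 4 points:

d((2, 4), (-6, -7)) = 13.6015
d((2, 4), (3, -5)) = 9.0554
d((2, 4), (-10, -2)) = 13.4164
d((-6, -7), (3, -5)) = 9.2195
d((-6, -7), (-10, -2)) = 6.4031 <-- minimum
d((3, -5), (-10, -2)) = 13.3417

Closest pair: (-6, -7) and (-10, -2) with distance 6.4031

The closest pair is (-6, -7) and (-10, -2) with Euclidean distance 6.4031. For 4 points, brute-force pairwise comparison is shown above. For large n, the divide-and-conquer algorithm (sort by x, recurse on halves, check the dividing strip) achieves O(n log n).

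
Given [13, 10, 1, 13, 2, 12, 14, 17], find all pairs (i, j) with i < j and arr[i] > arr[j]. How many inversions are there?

Finding inversions in [13, 10, 1, 13, 2, 12, 14, 17]:

(0, 1): arr[0]=13 > arr[1]=10
(0, 2): arr[0]=13 > arr[2]=1
(0, 4): arr[0]=13 > arr[4]=2
(0, 5): arr[0]=13 > arr[5]=12
(1, 2): arr[1]=10 > arr[2]=1
(1, 4): arr[1]=10 > arr[4]=2
(3, 4): arr[3]=13 > arr[4]=2
(3, 5): arr[3]=13 > arr[5]=12

Total inversions: 8

The array has 8 inversion(s): (0,1), (0,2), (0,4), (0,5), (1,2), (1,4), (3,4), (3,5). Each pair (i,j) satisfies i < j and arr[i] > arr[j].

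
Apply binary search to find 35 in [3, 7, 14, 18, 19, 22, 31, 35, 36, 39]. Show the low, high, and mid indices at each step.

Binary search for 35 in [3, 7, 14, 18, 19, 22, 31, 35, 36, 39]:

lo=0, hi=9, mid=4, arr[mid]=19 -> 19 < 35, search right half
lo=5, hi=9, mid=7, arr[mid]=35 -> Found target at index 7!

Binary search finds 35 at index 7 after 2 comparisons. The search repeatedly halves the search space by comparing with the middle element.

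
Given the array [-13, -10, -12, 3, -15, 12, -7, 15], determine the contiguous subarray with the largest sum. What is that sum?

Using Kadane's algorithm on [-13, -10, -12, 3, -15, 12, -7, 15]:

Scanning through the array:
Position 1 (value -10): max_ending_here = -10, max_so_far = -10
Position 2 (value -12): max_ending_here = -12, max_so_far = -10
Position 3 (value 3): max_ending_here = 3, max_so_far = 3
Position 4 (value -15): max_ending_here = -12, max_so_far = 3
Position 5 (value 12): max_ending_here = 12, max_so_far = 12
Position 6 (value -7): max_ending_here = 5, max_so_far = 12
Position 7 (value 15): max_ending_here = 20, max_so_far = 20

Maximum subarray: [12, -7, 15]
Maximum sum: 20

The maximum subarray is [12, -7, 15] with sum 20. This subarray runs from index 5 to index 7.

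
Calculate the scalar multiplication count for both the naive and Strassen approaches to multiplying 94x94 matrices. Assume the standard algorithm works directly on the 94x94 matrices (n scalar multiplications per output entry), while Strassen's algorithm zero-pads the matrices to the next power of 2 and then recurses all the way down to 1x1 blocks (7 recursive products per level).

Matrix multiplication for 94x94 matrices:

Strassen's algorithm requires power-of-2 dimensions. Pad 94x94 to 128x128 (next power of 2).

Standard algorithm: 94^3 = 830584 multiplications
Strassen's algorithm: 7^(log2(128)) = 7^7 = 823543 multiplications
Savings: 830584 - 823543 = 7041 multiplications

Standard: 830584 multiplications (94^3). Strassen: 823543 multiplications (7^7, after padding to 128x128). Strassen reduces 8 recursive multiplications to 7 at each level.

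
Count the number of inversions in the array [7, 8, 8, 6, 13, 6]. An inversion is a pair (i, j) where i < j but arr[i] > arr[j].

Finding inversions in [7, 8, 8, 6, 13, 6]:

(0, 3): arr[0]=7 > arr[3]=6
(0, 5): arr[0]=7 > arr[5]=6
(1, 3): arr[1]=8 > arr[3]=6
(1, 5): arr[1]=8 > arr[5]=6
(2, 3): arr[2]=8 > arr[3]=6
(2, 5): arr[2]=8 > arr[5]=6
(4, 5): arr[4]=13 > arr[5]=6

Total inversions: 7

The array has 7 inversion(s): (0,3), (0,5), (1,3), (1,5), (2,3), (2,5), (4,5). Each pair (i,j) satisfies i < j and arr[i] > arr[j].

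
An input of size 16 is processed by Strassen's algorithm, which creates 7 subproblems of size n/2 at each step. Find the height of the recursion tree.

For divide and conquer with division factor 2:

Problem sizes at each level:
Level 0: 16
Level 1: 8
Level 2: 4
Level 3: 2
Level 4: 1

The root is level 0 and the size-1 base case is level 4 (the tree spans levels 0 through 4, i.e. 5 levels counting the root), so the depth is the number of divisions: log_2(16) = 4

The recursion tree depth is log_2(16) = 4. At each level, the problem size is divided by 2, so it takes 4 divisions to reduce to a base case of size 1. The algorithm makes 7 recursive calls at each level.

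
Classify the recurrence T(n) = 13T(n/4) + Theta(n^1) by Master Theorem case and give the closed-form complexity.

Master Theorem for T(n) = 13T(n/4) + O(n^1):

a = 13, b = 4, c = 1
log_b(a) = log_4(13) = 1.8502

Case 1: c = 1 < log_4(13) = 1.8502
T(n) = O(n^(log_4 13))

For T(n) = 13T(n/4) + O(n^1): log_4(13) = 1.8502. This is Case 1 of the Master Theorem (c < log_b(a), work dominated by leaves), giving O(n^(log_4 13)).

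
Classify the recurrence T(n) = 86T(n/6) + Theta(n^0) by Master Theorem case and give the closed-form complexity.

Master Theorem for T(n) = 86T(n/6) + O(n^0):

a = 86, b = 6, c = 0
log_b(a) = log_6(86) = 2.4860

Case 1: c = 0 < log_6(86) = 2.4860
T(n) = O(n^(log_6 86))

For T(n) = 86T(n/6) + O(n^0): log_6(86) = 2.4860. This is Case 1 of the Master Theorem (c < log_b(a), work dominated by leaves), giving O(n^(log_6 86)).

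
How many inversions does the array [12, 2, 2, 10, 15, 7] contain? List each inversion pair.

Finding inversions in [12, 2, 2, 10, 15, 7]:

(0, 1): arr[0]=12 > arr[1]=2
(0, 2): arr[0]=12 > arr[2]=2
(0, 3): arr[0]=12 > arr[3]=10
(0, 5): arr[0]=12 > arr[5]=7
(3, 5): arr[3]=10 > arr[5]=7
(4, 5): arr[4]=15 > arr[5]=7

Total inversions: 6

The array has 6 inversion(s): (0,1), (0,2), (0,3), (0,5), (3,5), (4,5). Each pair (i,j) satisfies i < j and arr[i] > arr[j].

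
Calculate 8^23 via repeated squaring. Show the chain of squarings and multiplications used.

Computing 8^23 by squaring (build up from 8^1; each line after the first costs one multiplication):

8^1 = 8
8^2 = (8^1)^2 = 8^2 = 64
8^4 = (8^2)^2 = 64^2 = 4096
8^5 = 8 * 8^4 = 8 * 4096 = 32768
8^10 = (8^5)^2 = 32768^2 = 1073741824
8^11 = 8 * 8^10 = 8 * 1073741824 = 8589934592
8^22 = (8^11)^2 = 8589934592^2 = 73786976294838206464
8^23 = 8 * 8^22 = 8 * 73786976294838206464 = 590295810358705651712

Result: 590295810358705651712
Multiplications needed: 7 (7 lines after 8^1)

8^23 = 590295810358705651712. Using exponentiation by squaring, this requires 7 multiplications. The key idea: if the exponent is even, square the half-power; if odd, multiply by the base once.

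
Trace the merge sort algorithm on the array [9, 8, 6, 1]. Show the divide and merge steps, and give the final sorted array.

Merge sort trace:

Split: [9, 8, 6, 1] -> [9, 8] and [6, 1]
  Split: [9, 8] -> [9] and [8]
  Merge: [9] + [8] -> [8, 9]
  Split: [6, 1] -> [6] and [1]
  Merge: [6] + [1] -> [1, 6]
Merge: [8, 9] + [1, 6] -> [1, 6, 8, 9]

Final sorted array: [1, 6, 8, 9]

The merge sort proceeds by recursively splitting the array and merging sorted halves.
After all merges, the sorted array is [1, 6, 8, 9].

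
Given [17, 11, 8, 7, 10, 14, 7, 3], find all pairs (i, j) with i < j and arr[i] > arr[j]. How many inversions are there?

Finding inversions in [17, 11, 8, 7, 10, 14, 7, 3]:

(0, 1): arr[0]=17 > arr[1]=11
(0, 2): arr[0]=17 > arr[2]=8
(0, 3): arr[0]=17 > arr[3]=7
(0, 4): arr[0]=17 > arr[4]=10
(0, 5): arr[0]=17 > arr[5]=14
(0, 6): arr[0]=17 > arr[6]=7
(0, 7): arr[0]=17 > arr[7]=3
(1, 2): arr[1]=11 > arr[2]=8
(1, 3): arr[1]=11 > arr[3]=7
(1, 4): arr[1]=11 > arr[4]=10
(1, 6): arr[1]=11 > arr[6]=7
(1, 7): arr[1]=11 > arr[7]=3
(2, 3): arr[2]=8 > arr[3]=7
(2, 6): arr[2]=8 > arr[6]=7
(2, 7): arr[2]=8 > arr[7]=3
(3, 7): arr[3]=7 > arr[7]=3
(4, 6): arr[4]=10 > arr[6]=7
(4, 7): arr[4]=10 > arr[7]=3
(5, 6): arr[5]=14 > arr[6]=7
(5, 7): arr[5]=14 > arr[7]=3
(6, 7): arr[6]=7 > arr[7]=3

Total inversions: 21

The array has 21 inversion(s): (0,1), (0,2), (0,3), (0,4), (0,5), (0,6), (0,7), (1,2), (1,3), (1,4), (1,6), (1,7), (2,3), (2,6), (2,7), (3,7), (4,6), (4,7), (5,6), (5,7), (6,7). Each pair (i,j) satisfies i < j and arr[i] > arr[j].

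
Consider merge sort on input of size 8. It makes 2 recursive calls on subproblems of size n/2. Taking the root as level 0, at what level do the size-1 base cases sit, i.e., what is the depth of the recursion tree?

For divide and conquer with division factor 2:

Problem sizes at each level:
Level 0: 8
Level 1: 4
Level 2: 2
Level 3: 1

The root is level 0 and the size-1 base case is level 3 (the tree spans levels 0 through 3, i.e. 4 levels counting the root), so the depth is the number of divisions: log_2(8) = 3

The recursion tree depth is log_2(8) = 3. At each level, the problem size is divided by 2, so it takes 3 divisions to reduce to a base case of size 1. The algorithm makes 2 recursive calls at each level.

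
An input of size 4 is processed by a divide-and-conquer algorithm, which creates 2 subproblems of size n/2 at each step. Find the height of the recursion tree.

For divide and conquer with division factor 2:

Problem sizes at each level:
Level 0: 4
Level 1: 2
Level 2: 1

The root is level 0 and the size-1 base case is level 2 (the tree spans levels 0 through 2, i.e. 3 levels counting the root), so the depth is the number of divisions: log_2(4) = 2

The recursion tree depth is log_2(4) = 2. At each level, the problem size is divided by 2, so it takes 2 divisions to reduce to a base case of size 1. The algorithm makes 2 recursive calls at each level.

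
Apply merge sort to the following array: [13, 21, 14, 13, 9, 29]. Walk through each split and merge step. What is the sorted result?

Merge sort trace:

Split: [13, 21, 14, 13, 9, 29] -> [13, 21, 14] and [13, 9, 29]
  Split: [13, 21, 14] -> [13] and [21, 14]
    Split: [21, 14] -> [21] and [14]
    Merge: [21] + [14] -> [14, 21]
  Merge: [13] + [14, 21] -> [13, 14, 21]
  Split: [13, 9, 29] -> [13] and [9, 29]
    Split: [9, 29] -> [9] and [29]
    Merge: [9] + [29] -> [9, 29]
  Merge: [13] + [9, 29] -> [9, 13, 29]
Merge: [13, 14, 21] + [9, 13, 29] -> [9, 13, 13, 14, 21, 29]

Final sorted array: [9, 13, 13, 14, 21, 29]

The merge sort proceeds by recursively splitting the array and merging sorted halves.
After all merges, the sorted array is [9, 13, 13, 14, 21, 29].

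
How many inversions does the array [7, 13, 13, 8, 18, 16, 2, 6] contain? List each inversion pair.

Finding inversions in [7, 13, 13, 8, 18, 16, 2, 6]:

(0, 6): arr[0]=7 > arr[6]=2
(0, 7): arr[0]=7 > arr[7]=6
(1, 3): arr[1]=13 > arr[3]=8
(1, 6): arr[1]=13 > arr[6]=2
(1, 7): arr[1]=13 > arr[7]=6
(2, 3): arr[2]=13 > arr[3]=8
(2, 6): arr[2]=13 > arr[6]=2
(2, 7): arr[2]=13 > arr[7]=6
(3, 6): arr[3]=8 > arr[6]=2
(3, 7): arr[3]=8 > arr[7]=6
(4, 5): arr[4]=18 > arr[5]=16
(4, 6): arr[4]=18 > arr[6]=2
(4, 7): arr[4]=18 > arr[7]=6
(5, 6): arr[5]=16 > arr[6]=2
(5, 7): arr[5]=16 > arr[7]=6

Total inversions: 15

The array has 15 inversion(s): (0,6), (0,7), (1,3), (1,6), (1,7), (2,3), (2,6), (2,7), (3,6), (3,7), (4,5), (4,6), (4,7), (5,6), (5,7). Each pair (i,j) satisfies i < j and arr[i] > arr[j].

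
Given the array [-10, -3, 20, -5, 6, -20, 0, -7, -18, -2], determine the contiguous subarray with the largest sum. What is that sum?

Using Kadane's algorithm on [-10, -3, 20, -5, 6, -20, 0, -7, -18, -2]:

Scanning through the array:
Position 1 (value -3): max_ending_here = -3, max_so_far = -3
Position 2 (value 20): max_ending_here = 20, max_so_far = 20
Position 3 (value -5): max_ending_here = 15, max_so_far = 20
Position 4 (value 6): max_ending_here = 21, max_so_far = 21
Position 5 (value -20): max_ending_here = 1, max_so_far = 21
Position 6 (value 0): max_ending_here = 1, max_so_far = 21
Position 7 (value -7): max_ending_here = -6, max_so_far = 21
Position 8 (value -18): max_ending_here = -18, max_so_far = 21
Position 9 (value -2): max_ending_here = -2, max_so_far = 21

Maximum subarray: [20, -5, 6]
Maximum sum: 21

The maximum subarray is [20, -5, 6] with sum 21. This subarray runs from index 2 to index 4.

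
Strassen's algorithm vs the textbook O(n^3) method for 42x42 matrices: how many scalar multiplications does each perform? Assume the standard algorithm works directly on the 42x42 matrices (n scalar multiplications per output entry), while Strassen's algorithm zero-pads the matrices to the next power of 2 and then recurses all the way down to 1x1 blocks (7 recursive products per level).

Matrix multiplication for 42x42 matrices:

Strassen's algorithm requires power-of-2 dimensions. Pad 42x42 to 64x64 (next power of 2).

Standard algorithm: 42^3 = 74088 multiplications
Strassen's algorithm: 7^(log2(64)) = 7^6 = 117649 multiplications
Difference: 74088 - 117649 = -43561 (Strassen uses MORE here due to padding overhead — for small or just-over-power-of-2 n, padding can outweigh the per-level savings)

Standard: 74088 multiplications (42^3). Strassen: 117649 multiplications (7^6, after padding to 64x64). Strassen reduces 8 recursive multiplications to 7 at each level.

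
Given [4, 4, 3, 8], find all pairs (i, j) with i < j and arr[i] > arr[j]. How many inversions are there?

Finding inversions in [4, 4, 3, 8]:

(0, 2): arr[0]=4 > arr[2]=3
(1, 2): arr[1]=4 > arr[2]=3

Total inversions: 2

The array has 2 inversion(s): (0,2), (1,2). Each pair (i,j) satisfies i < j and arr[i] > arr[j].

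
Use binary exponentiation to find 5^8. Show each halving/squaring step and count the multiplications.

Computing 5^8 by squaring (build up from 5^1; each line after the first costs one multiplication):

5^1 = 5
5^2 = (5^1)^2 = 5^2 = 25
5^4 = (5^2)^2 = 25^2 = 625
5^8 = (5^4)^2 = 625^2 = 390625

Result: 390625
Multiplications needed: 3 (3 lines after 5^1)

5^8 = 390625. Using exponentiation by squaring, this requires 3 multiplications. The key idea: if the exponent is even, square the half-power; if odd, multiply by the base once.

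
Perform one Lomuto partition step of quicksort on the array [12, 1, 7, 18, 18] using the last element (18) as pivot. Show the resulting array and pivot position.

Lomuto partition with pivot = 18:

Initial array: [12, 1, 7, 18, 18]

arr[0]=12 <= 18: swap with position 0, array becomes [12, 1, 7, 18, 18]
arr[1]=1 <= 18: swap with position 1, array becomes [12, 1, 7, 18, 18]
arr[2]=7 <= 18: swap with position 2, array becomes [12, 1, 7, 18, 18]
arr[3]=18 <= 18: swap with position 3, array becomes [12, 1, 7, 18, 18]

Place pivot at position 4: [12, 1, 7, 18, 18]
Pivot position: 4

After partitioning with pivot 18, the array becomes [12, 1, 7, 18, 18]. The pivot is placed at index 4. All elements to the left of the pivot are <= 18, and all elements to the right are > 18.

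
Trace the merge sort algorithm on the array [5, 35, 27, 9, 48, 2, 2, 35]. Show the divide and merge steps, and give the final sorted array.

Merge sort trace:

Split: [5, 35, 27, 9, 48, 2, 2, 35] -> [5, 35, 27, 9] and [48, 2, 2, 35]
  Split: [5, 35, 27, 9] -> [5, 35] and [27, 9]
    Split: [5, 35] -> [5] and [35]
    Merge: [5] + [35] -> [5, 35]
    Split: [27, 9] -> [27] and [9]
    Merge: [27] + [9] -> [9, 27]
  Merge: [5, 35] + [9, 27] -> [5, 9, 27, 35]
  Split: [48, 2, 2, 35] -> [48, 2] and [2, 35]
    Split: [48, 2] -> [48] and [2]
    Merge: [48] + [2] -> [2, 48]
    Split: [2, 35] -> [2] and [35]
    Merge: [2] + [35] -> [2, 35]
  Merge: [2, 48] + [2, 35] -> [2, 2, 35, 48]
Merge: [5, 9, 27, 35] + [2, 2, 35, 48] -> [2, 2, 5, 9, 27, 35, 35, 48]

Final sorted array: [2, 2, 5, 9, 27, 35, 35, 48]

The merge sort proceeds by recursively splitting the array and merging sorted halves.
After all merges, the sorted array is [2, 2, 5, 9, 27, 35, 35, 48].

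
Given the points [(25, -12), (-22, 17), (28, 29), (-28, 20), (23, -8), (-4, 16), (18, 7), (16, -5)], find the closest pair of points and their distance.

Computing all pairwise distances among 8 points:

d((25, -12), (-22, 17)) = 55.2268
d((25, -12), (28, 29)) = 41.1096
d((25, -12), (-28, 20)) = 61.9112
d((25, -12), (23, -8)) = 4.4721 <-- minimum
d((25, -12), (-4, 16)) = 40.3113
d((25, -12), (18, 7)) = 20.2485
d((25, -12), (16, -5)) = 11.4018
d((-22, 17), (28, 29)) = 51.4198
d((-22, 17), (-28, 20)) = 6.7082
d((-22, 17), (23, -8)) = 51.4782
d((-22, 17), (-4, 16)) = 18.0278
d((-22, 17), (18, 7)) = 41.2311
d((-22, 17), (16, -5)) = 43.909
d((28, 29), (-28, 20)) = 56.7186
d((28, 29), (23, -8)) = 37.3363
d((28, 29), (-4, 16)) = 34.5398
d((28, 29), (18, 7)) = 24.1661
d((28, 29), (16, -5)) = 36.0555
d((-28, 20), (23, -8)) = 58.1808
d((-28, 20), (-4, 16)) = 24.3311
d((-28, 20), (18, 7)) = 47.8017
d((-28, 20), (16, -5)) = 50.6063
d((23, -8), (-4, 16)) = 36.1248
d((23, -8), (18, 7)) = 15.8114
d((23, -8), (16, -5)) = 7.6158
d((-4, 16), (18, 7)) = 23.7697
d((-4, 16), (16, -5)) = 29.0
d((18, 7), (16, -5)) = 12.1655

Closest pair: (25, -12) and (23, -8) with distance 4.4721

The closest pair is (25, -12) and (23, -8) with Euclidean distance 4.4721. For 8 points, brute-force pairwise comparison is shown above. For large n, the divide-and-conquer algorithm (sort by x, recurse on halves, check the dividing strip) achieves O(n log n).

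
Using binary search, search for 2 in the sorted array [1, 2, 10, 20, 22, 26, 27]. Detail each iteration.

Binary search for 2 in [1, 2, 10, 20, 22, 26, 27]:

lo=0, hi=6, mid=3, arr[mid]=20 -> 20 > 2, search left half
lo=0, hi=2, mid=1, arr[mid]=2 -> Found target at index 1!

Binary search finds 2 at index 1 after 2 comparisons. The search repeatedly halves the search space by comparing with the middle element.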